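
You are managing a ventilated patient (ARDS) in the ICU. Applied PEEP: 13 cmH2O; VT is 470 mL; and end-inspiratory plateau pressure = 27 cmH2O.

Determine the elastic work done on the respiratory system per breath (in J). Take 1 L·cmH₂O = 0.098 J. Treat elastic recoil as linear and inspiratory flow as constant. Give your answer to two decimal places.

Elastic work ≈ ½ × (Pplat − PEEP) × Vt = 0.5 × (27 − 13) × 0.470 L = 0.5 × 14.0 × 0.470 = 3.29 L·cmH2O.
× 0.098 J/(L·cmH2O) → 0.3224 J.

0.32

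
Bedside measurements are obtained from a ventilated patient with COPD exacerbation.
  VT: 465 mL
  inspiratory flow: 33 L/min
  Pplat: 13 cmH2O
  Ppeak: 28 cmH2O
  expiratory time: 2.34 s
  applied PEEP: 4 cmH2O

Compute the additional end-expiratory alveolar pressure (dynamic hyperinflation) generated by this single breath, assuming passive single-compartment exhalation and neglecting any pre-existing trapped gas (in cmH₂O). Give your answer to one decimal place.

1.7

Flow: 33 L/min ÷ 60 = 0.55 L/s.
R = (PIP − Pplat)/V̇ = (28 − 13) / 0.55 = 15.0/0.55 = 27.273 cmH2O·s/L.
C = Vt/(Pplat − PEEP) = 465.0 / (13 − 4) = 465.0/9.0 = 51.667 mL/cmH2O.
τ = R × C = 27.273 × 0.05167 L/cmH2O = 1.409 s.
Fraction remaining = e^(−Te/τ) = e^(−2.34/1.409) = 0.19; trapped volume = 465.0 × 0.19 = 88.35 mL.
Additional alveolar pressure from trapping ≈ V_trapped / C = 88.35 / 51.667 = 1.71 cmH2O.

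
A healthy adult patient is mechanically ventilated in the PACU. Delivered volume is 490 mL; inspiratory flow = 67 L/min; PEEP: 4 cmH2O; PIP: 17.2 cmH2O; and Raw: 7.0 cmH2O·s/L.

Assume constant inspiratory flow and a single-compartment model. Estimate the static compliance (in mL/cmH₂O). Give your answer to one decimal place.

91.0

Flow: 67 L/min ÷ 60 = 1.1167 L/s.
Equation of motion (constant flow): PIP = Vt/C + R·V̇ + PEEP.
Vt/C = PIP − R·V̇ − PEEP = 17.2 − 7.0×1.1167 − 4 = 17.2 − 7.817 − 4 = 5.383 cmH2O.
C = Vt / 5.383 = 490 / 5.383 = 91.027 mL/cmH2O.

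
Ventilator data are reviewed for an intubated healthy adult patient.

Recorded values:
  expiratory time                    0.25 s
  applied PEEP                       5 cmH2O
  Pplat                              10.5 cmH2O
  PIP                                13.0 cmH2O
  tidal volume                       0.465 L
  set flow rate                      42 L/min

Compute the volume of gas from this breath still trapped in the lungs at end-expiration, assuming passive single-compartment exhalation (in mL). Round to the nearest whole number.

Flow: 42 L/min ÷ 60 = 0.7 L/s.
R = (PIP − Pplat)/V̇ = (13.0 − 10.5) / 0.7 = 2.5/0.7 = 3.571 cmH2O·s/L.
C = Vt/(Pplat − PEEP) = 465.0 / (10.5 − 5) = 465.0/5.5 = 84.545 mL/cmH2O.
τ = R × C = 3.571 × 0.08455 L/cmH2O = 0.3019 s.
Fraction remaining = e^(−Te/τ) = e^(−0.25/0.3019) = 0.4369.
Trapped volume = 465.0 × 0.4369 = 203.16 mL.

203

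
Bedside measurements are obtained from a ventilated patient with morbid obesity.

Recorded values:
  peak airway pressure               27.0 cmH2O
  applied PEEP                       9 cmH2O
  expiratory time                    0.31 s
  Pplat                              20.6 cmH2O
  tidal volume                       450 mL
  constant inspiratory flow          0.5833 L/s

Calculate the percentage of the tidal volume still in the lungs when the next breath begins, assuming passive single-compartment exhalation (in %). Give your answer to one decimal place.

48.3

R = (PIP − Pplat)/V̇ = (27.0 − 20.6) / 0.5833 = 6.4/0.5833 = 10.972 cmH2O·s/L.
C = Vt/(Pplat − PEEP) = 450.0 / (20.6 − 9) = 450.0/11.6 = 38.793 mL/cmH2O.
τ = R × C = 10.972 × 0.03879 L/cmH2O = 0.4256 s.
Fraction remaining at end-expiration = e^(−Te/τ) = e^(−0.31/0.4256) = 0.4827 → 48.27%.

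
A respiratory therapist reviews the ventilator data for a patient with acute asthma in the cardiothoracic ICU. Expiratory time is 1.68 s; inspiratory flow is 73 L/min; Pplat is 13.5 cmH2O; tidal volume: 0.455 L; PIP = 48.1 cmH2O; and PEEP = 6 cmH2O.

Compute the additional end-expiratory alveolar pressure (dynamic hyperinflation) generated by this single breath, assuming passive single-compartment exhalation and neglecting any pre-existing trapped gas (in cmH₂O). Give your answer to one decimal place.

2.8

Flow: 73 L/min ÷ 60 = 1.2167 L/s.
R = (PIP − Pplat)/V̇ = (48.1 − 13.5) / 1.2167 = 34.6/1.2167 = 28.438 cmH2O·s/L.
C = Vt/(Pplat − PEEP) = 455.0 / (13.5 − 6) = 455.0/7.5 = 60.667 mL/cmH2O.
τ = R × C = 28.438 × 0.06067 L/cmH2O = 1.725 s.
Fraction remaining = e^(−Te/τ) = e^(−1.68/1.725) = 0.3776; trapped volume = 455.0 × 0.3776 = 171.81 mL.
Additional alveolar pressure from trapping ≈ V_trapped / C = 171.81 / 60.667 = 2.832 cmH2O.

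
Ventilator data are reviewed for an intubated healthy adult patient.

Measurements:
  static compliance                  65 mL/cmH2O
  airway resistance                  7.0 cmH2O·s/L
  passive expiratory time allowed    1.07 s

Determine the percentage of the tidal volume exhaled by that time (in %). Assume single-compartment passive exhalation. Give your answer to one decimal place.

90.5

τ = R × C = 7.0 × 65 mL/cmH2O = 7.0 × 0.065 L/cmH2O = 0.455 s.
Passive exhalation: V(t)/V₀ = e^(−t/τ) = e^(−1.07/0.455) = 0.09521.
Fraction exhaled = 1 − 0.09521 = 0.9048 → 90.48%.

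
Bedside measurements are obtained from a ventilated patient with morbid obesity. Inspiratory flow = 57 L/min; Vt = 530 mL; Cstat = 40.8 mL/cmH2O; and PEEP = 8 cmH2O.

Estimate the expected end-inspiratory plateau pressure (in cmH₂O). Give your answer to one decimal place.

21.0

Pplat = PEEP + Vt / Cstat = 8 + 530 / 40.8 = 8 + 12.99 = 20.99 cmH2O.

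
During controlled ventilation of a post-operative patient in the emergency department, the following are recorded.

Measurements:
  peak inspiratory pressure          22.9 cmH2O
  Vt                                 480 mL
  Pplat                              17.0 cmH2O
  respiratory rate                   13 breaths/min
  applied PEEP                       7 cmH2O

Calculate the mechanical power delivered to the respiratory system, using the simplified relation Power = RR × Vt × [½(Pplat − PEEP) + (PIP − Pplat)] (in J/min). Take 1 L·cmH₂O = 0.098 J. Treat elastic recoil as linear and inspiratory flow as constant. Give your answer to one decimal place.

Per-breath work = Vt × [½(Pplat−PEEP) + (PIP−Pplat)] = 0.480 × [0.5×10.0 + 5.9] = 0.480 × 10.9 = 5.232 L·cmH2O.
Power = 13 × 5.232 = 68.016 L·cmH2O/min.
× 0.098 J/(L·cmH2O) → 6.666 J/min.

6.7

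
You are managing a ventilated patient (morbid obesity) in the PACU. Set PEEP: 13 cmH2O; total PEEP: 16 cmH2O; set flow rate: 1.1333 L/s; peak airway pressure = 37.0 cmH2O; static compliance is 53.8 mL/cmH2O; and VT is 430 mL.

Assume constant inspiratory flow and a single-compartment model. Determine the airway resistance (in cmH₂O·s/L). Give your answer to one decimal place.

11.5

Total PEEP = 16 cmH2O (set 13 + intrinsic 3); this is the baseline alveolar pressure.
Equation of motion (constant flow): PIP = Vt/C + R·V̇ + PEEP.
R·V̇ = PIP − Vt/C − PEEP = 37.0 − 430/53.8 − 16 = 37.0 − 7.993 − 16 = 13.007 cmH2O.
R = 13.007 / 1.1333 = 11.477 cmH2O·s/L.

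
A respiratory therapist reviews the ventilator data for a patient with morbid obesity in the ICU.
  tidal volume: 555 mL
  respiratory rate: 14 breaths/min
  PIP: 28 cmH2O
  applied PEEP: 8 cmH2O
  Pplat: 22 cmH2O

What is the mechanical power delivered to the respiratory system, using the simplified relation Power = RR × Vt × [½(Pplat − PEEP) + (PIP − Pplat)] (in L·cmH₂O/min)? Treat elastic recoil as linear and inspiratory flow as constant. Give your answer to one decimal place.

Per-breath work = Vt × [½(Pplat−PEEP) + (PIP−Pplat)] = 0.555 × [0.5×14.0 + 6.0] = 0.555 × 13.0 = 7.215 L·cmH2O.
Power = 14 × 7.215 = 101.01 L·cmH2O/min.

101.0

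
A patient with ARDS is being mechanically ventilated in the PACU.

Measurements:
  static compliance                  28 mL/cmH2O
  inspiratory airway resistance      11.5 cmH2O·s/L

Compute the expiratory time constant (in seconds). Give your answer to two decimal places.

τ = R × C = 11.5 × 28 mL/cmH2O = 11.5 × 0.028 L/cmH2O = 0.322 s.

0.32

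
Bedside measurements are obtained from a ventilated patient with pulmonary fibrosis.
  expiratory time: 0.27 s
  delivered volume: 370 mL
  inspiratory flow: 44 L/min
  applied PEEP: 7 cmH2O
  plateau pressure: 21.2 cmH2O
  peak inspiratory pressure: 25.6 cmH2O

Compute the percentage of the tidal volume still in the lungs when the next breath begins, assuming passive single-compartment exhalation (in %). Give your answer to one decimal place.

17.8

Flow: 44 L/min ÷ 60 = 0.7333 L/s.
R = (PIP − Pplat)/V̇ = (25.6 − 21.2) / 0.7333 = 4.4/0.7333 = 6.0 cmH2O·s/L.
C = Vt/(Pplat − PEEP) = 370.0 / (21.2 − 7) = 370.0/14.2 = 26.056 mL/cmH2O.
τ = R × C = 6.0 × 0.02606 L/cmH2O = 0.1564 s.
Fraction remaining at end-expiration = e^(−Te/τ) = e^(−0.27/0.1564) = 0.1779 → 17.79%.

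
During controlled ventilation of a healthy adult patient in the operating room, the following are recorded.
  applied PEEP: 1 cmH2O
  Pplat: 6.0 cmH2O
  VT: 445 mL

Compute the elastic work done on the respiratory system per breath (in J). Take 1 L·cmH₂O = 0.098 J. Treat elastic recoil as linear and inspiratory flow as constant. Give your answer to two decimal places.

0.11

Elastic work ≈ ½ × (Pplat − PEEP) × Vt = 0.5 × (6.0 − 1) × 0.445 L = 0.5 × 5.0 × 0.445 = 1.113 L·cmH2O.
× 0.098 J/(L·cmH2O) → 0.1091 J.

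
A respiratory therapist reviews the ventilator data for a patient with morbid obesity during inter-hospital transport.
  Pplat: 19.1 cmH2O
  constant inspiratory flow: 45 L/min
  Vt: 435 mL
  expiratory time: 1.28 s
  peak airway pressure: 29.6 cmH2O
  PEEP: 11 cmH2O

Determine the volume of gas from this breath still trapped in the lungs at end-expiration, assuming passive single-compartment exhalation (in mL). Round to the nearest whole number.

Flow: 45 L/min ÷ 60 = 0.75 L/s.
R = (PIP − Pplat)/V̇ = (29.6 − 19.1) / 0.75 = 10.5/0.75 = 14.0 cmH2O·s/L.
C = Vt/(Pplat − PEEP) = 435.0 / (19.1 − 11) = 435.0/8.1 = 53.704 mL/cmH2O.
τ = R × C = 14.0 × 0.0537 L/cmH2O = 0.7518 s.
Fraction remaining = e^(−Te/τ) = e^(−1.28/0.7518) = 0.1822.
Trapped volume = 435.0 × 0.1822 = 79.257 mL.

79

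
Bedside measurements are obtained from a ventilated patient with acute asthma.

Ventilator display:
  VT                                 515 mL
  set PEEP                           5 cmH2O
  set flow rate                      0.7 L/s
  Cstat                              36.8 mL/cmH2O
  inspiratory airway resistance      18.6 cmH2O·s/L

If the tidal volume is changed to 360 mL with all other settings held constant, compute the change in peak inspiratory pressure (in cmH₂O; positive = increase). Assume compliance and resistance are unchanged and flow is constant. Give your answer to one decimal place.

-4.2

PIP = Vt/C + R·V̇ + PEEP (constant-flow equation of motion).
Only the elastic term changes: ΔPIP = ΔVt / C = (360 − 515) / 36.8 = -4.212 cmH2O.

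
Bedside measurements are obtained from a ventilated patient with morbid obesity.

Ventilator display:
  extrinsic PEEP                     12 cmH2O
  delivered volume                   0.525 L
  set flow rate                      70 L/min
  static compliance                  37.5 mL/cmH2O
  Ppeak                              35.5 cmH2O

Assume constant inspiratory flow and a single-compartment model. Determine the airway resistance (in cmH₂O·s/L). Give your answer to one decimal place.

8.1

Flow: 70 L/min ÷ 60 = 1.1667 L/s.
Equation of motion (constant flow): PIP = Vt/C + R·V̇ + PEEP.
R·V̇ = PIP − Vt/C − PEEP = 35.5 − 525/37.5 − 12 = 35.5 − 14.0 − 12 = 9.5 cmH2O.
R = 9.5 / 1.1667 = 8.143 cmH2O·s/L.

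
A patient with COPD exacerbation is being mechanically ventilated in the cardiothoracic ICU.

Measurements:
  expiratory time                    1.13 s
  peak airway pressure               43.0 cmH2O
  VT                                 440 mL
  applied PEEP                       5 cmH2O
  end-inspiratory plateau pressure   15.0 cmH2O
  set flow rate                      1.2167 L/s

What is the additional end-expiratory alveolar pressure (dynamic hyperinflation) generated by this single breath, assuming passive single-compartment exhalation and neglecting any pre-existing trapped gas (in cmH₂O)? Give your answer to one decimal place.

R = (PIP − Pplat)/V̇ = (43.0 − 15.0) / 1.2167 = 28.0/1.2167 = 23.013 cmH2O·s/L.
C = Vt/(Pplat − PEEP) = 440.0 / (15.0 − 5) = 440.0/10.0 = 44.0 mL/cmH2O.
τ = R × C = 23.013 × 0.044 L/cmH2O = 1.013 s.
Fraction remaining = e^(−Te/τ) = e^(−1.13/1.013) = 0.3278; trapped volume = 440.0 × 0.3278 = 144.23 mL.
Additional alveolar pressure from trapping ≈ V_trapped / C = 144.23 / 44.0 = 3.278 cmH2O.

3.3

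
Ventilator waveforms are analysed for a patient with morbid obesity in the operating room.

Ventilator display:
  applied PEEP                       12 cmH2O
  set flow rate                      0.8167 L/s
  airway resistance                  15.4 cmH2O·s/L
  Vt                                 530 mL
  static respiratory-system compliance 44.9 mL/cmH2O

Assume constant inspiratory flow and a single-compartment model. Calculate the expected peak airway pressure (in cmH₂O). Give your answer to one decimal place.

Equation of motion (constant flow): PIP = Vt/C + R·V̇ + PEEP.
PIP = 530/44.9 + 15.4×0.8167 + 12 = 11.804 + 12.577 + 12 = 36.381 cmH2O.

36.4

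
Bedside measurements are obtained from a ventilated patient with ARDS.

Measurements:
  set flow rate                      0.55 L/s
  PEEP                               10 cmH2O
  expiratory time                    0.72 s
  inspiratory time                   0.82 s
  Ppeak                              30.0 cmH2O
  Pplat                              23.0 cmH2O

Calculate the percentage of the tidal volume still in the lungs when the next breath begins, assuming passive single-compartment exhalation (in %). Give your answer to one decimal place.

Vt = flow × Ti = 0.55 L/s × 0.82 s × 1000 mL/L = 451.0 mL.
R = (PIP − Pplat)/V̇ = (30.0 − 23.0) / 0.55 = 7.0/0.55 = 12.727 cmH2O·s/L.
C = Vt/(Pplat − PEEP) = 451.0 / (23.0 − 10) = 451.0/13.0 = 34.692 mL/cmH2O.
τ = R × C = 12.727 × 0.03469 L/cmH2O = 0.4415 s.
Fraction remaining at end-expiration = e^(−Te/τ) = e^(−0.72/0.4415) = 0.1958 → 19.58%.

19.6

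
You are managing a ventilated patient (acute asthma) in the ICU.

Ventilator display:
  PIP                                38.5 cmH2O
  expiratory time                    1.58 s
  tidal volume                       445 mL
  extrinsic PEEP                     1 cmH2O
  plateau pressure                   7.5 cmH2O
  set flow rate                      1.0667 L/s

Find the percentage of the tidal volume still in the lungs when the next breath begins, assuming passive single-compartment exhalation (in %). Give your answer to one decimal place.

R = (PIP − Pplat)/V̇ = (38.5 − 7.5) / 1.0667 = 31.0/1.0667 = 29.062 cmH2O·s/L.
C = Vt/(Pplat − PEEP) = 445.0 / (7.5 − 1) = 445.0/6.5 = 68.462 mL/cmH2O.
τ = R × C = 29.062 × 0.06846 L/cmH2O = 1.99 s.
Fraction remaining at end-expiration = e^(−Te/τ) = e^(−1.58/1.99) = 0.452 → 45.2%.

45.2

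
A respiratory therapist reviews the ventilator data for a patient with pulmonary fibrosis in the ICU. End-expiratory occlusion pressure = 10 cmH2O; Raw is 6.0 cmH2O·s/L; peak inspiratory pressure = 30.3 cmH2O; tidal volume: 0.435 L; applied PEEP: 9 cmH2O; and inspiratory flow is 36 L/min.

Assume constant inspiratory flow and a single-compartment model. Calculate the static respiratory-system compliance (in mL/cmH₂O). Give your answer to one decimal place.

26.0

Flow: 36 L/min ÷ 60 = 0.6 L/s.
Total PEEP = 10 cmH2O (set 9 + intrinsic 1); this is the baseline alveolar pressure.
Equation of motion (constant flow): PIP = Vt/C + R·V̇ + PEEP.
Vt/C = PIP − R·V̇ − PEEP = 30.3 − 6.0×0.6 − 10 = 30.3 − 3.6 − 10 = 16.7 cmH2O.
C = Vt / 16.7 = 435 / 16.7 = 26.048 mL/cmH2O.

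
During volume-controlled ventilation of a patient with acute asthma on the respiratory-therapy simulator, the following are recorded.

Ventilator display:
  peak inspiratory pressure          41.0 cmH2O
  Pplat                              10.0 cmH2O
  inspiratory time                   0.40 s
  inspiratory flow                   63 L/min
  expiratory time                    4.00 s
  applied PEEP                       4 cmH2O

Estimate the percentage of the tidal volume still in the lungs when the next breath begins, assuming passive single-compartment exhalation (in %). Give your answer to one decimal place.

Flow: 63 L/min ÷ 60 = 1.05 L/s.
Vt = flow × Ti = 1.05 L/s × 0.40 s × 1000 mL/L = 420.0 mL.
R = (PIP − Pplat)/V̇ = (41.0 − 10.0) / 1.05 = 31.0/1.05 = 29.524 cmH2O·s/L.
C = Vt/(Pplat − PEEP) = 420.0 / (10.0 − 4) = 420.0/6.0 = 70.0 mL/cmH2O.
τ = R × C = 29.524 × 0.07 L/cmH2O = 2.067 s.
Fraction remaining at end-expiration = e^(−Te/τ) = e^(−4.00/2.067) = 0.1444 → 14.44%.

14.4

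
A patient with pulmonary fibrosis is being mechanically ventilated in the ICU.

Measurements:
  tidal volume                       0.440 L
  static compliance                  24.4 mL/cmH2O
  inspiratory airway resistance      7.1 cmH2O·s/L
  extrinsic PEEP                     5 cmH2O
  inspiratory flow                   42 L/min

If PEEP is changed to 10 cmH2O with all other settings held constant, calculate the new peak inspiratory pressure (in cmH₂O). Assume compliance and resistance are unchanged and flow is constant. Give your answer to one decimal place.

33.0

Flow: 42 L/min ÷ 60 = 0.7 L/s.
PIP = Vt/C + R·V̇ + PEEP (constant-flow equation of motion).
Only the baseline term changes: ΔPIP = ΔPEEP = 10 − 5 = 5.0 cmH2O.
Original PIP = 440/24.4 + 7.1×0.7 + 5 = 28.003 cmH2O; new PIP = 28.003 + (5.0) = 33.003 cmH2O.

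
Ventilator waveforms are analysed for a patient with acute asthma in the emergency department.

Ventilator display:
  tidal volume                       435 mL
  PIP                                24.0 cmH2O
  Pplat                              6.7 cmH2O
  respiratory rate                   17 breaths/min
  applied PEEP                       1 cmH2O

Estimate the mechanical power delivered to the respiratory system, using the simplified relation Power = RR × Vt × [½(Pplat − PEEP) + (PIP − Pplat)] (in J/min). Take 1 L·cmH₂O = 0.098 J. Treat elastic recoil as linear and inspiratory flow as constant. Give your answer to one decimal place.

14.6

Per-breath work = Vt × [½(Pplat−PEEP) + (PIP−Pplat)] = 0.435 × [0.5×5.7 + 17.3] = 0.435 × 20.15 = 8.765 L·cmH2O.
Power = 17 × 8.765 = 149.01 L·cmH2O/min.
× 0.098 J/(L·cmH2O) → 14.603 J/min.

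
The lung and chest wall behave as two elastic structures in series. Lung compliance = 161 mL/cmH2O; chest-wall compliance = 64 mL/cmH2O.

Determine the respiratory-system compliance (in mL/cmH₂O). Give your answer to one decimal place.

45.8

Lung and chest wall are elastances in series: 1/Crs = 1/CL + 1/Ccw.
1/Crs = 1/161 + 1/64 = 0.02184.
Crs = 45.788 mL/cmH2O.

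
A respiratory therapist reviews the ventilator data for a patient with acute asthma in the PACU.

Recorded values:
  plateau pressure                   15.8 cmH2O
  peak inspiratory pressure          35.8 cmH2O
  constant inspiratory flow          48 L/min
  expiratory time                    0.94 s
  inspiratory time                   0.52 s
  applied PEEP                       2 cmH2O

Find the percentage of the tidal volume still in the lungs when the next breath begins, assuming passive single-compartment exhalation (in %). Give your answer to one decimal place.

Flow: 48 L/min ÷ 60 = 0.8 L/s.
Vt = flow × Ti = 0.8 L/s × 0.52 s × 1000 mL/L = 416.0 mL.
R = (PIP − Pplat)/V̇ = (35.8 − 15.8) / 0.8 = 20.0/0.8 = 25.0 cmH2O·s/L.
C = Vt/(Pplat − PEEP) = 416.0 / (15.8 − 2) = 416.0/13.8 = 30.145 mL/cmH2O.
τ = R × C = 25.0 × 0.03015 L/cmH2O = 0.7538 s.
Fraction remaining at end-expiration = e^(−Te/τ) = e^(−0.94/0.7538) = 0.2874 → 28.74%.

28.7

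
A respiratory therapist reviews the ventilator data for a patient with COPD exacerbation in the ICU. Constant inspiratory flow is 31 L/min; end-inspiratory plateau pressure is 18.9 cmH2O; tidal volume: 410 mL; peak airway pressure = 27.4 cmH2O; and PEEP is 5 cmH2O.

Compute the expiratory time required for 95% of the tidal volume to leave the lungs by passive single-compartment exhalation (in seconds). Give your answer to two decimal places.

1.45

Flow: 31 L/min ÷ 60 = 0.5167 L/s.
R = (PIP − Pplat)/V̇ = (27.4 − 18.9) / 0.5167 = 8.5/0.5167 = 16.451 cmH2O·s/L.
C = Vt/(Pplat − PEEP) = 410.0 / (18.9 − 5) = 410.0/13.9 = 29.496 mL/cmH2O.
τ = R × C = 16.451 × 0.0295 L/cmH2O = 0.4853 s.
t = −τ·ln(1 − 0.95) = −0.4853·ln(0.05) = 1.454 s.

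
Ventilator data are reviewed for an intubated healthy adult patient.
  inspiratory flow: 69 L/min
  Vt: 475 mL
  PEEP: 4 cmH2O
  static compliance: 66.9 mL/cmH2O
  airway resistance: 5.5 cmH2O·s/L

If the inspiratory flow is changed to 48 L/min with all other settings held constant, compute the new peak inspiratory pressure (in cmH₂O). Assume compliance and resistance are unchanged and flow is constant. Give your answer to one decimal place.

Flow: 69 L/min ÷ 60 = 1.15 L/s.
New flow: 48 L/min ÷ 60 = 0.8 L/s.
PIP = Vt/C + R·V̇ + PEEP (constant-flow equation of motion).
Only the resistive term changes: ΔPIP = R × ΔV̇ = 5.5 × (0.8 − 1.15) = 5.5 × -0.35 = -1.925 cmH2O.
Original PIP = 475/66.9 + 5.5×1.15 + 4 = 17.425 cmH2O; new PIP = 17.425 + (-1.925) = 15.5 cmH2O.

15.5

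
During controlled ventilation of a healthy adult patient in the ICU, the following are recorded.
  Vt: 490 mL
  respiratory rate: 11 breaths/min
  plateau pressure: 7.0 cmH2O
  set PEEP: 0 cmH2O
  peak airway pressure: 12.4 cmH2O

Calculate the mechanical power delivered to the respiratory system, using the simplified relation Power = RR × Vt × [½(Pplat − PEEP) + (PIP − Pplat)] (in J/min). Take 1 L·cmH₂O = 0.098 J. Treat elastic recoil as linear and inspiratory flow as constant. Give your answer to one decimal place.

Per-breath work = Vt × [½(Pplat−PEEP) + (PIP−Pplat)] = 0.490 × [0.5×7.0 + 5.4] = 0.490 × 8.9 = 4.361 L·cmH2O.
Power = 11 × 4.361 = 47.971 L·cmH2O/min.
× 0.098 J/(L·cmH2O) → 4.701 J/min.

4.7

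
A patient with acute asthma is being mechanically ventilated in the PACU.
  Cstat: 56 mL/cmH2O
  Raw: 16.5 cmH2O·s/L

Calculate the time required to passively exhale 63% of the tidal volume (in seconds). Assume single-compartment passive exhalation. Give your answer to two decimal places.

τ = R × C = 16.5 × 56 mL/cmH2O = 16.5 × 0.056 L/cmH2O = 0.924 s.
Exhaled fraction f = 1 − e^(−t/τ) → t = −τ·ln(1 − f) = −0.924·ln(0.37) = 0.9187 s.

0.92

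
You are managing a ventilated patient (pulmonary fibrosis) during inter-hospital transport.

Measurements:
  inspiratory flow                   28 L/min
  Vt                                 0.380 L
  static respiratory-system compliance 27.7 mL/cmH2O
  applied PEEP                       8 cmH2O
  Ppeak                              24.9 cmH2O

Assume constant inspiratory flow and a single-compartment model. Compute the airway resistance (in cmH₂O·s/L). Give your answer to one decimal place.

Flow: 28 L/min ÷ 60 = 0.4667 L/s.
Equation of motion (constant flow): PIP = Vt/C + R·V̇ + PEEP.
R·V̇ = PIP − Vt/C − PEEP = 24.9 − 380/27.7 − 8 = 24.9 − 13.718 − 8 = 3.182 cmH2O.
R = 3.182 / 0.4667 = 6.818 cmH2O·s/L.

6.8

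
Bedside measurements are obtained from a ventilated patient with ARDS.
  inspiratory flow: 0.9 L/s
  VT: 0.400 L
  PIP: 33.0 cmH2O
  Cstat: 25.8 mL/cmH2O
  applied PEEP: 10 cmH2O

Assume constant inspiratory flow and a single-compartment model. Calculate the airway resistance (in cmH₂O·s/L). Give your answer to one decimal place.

Equation of motion (constant flow): PIP = Vt/C + R·V̇ + PEEP.
R·V̇ = PIP − Vt/C − PEEP = 33.0 − 400/25.8 − 10 = 33.0 − 15.504 − 10 = 7.496 cmH2O.
R = 7.496 / 0.9 = 8.329 cmH2O·s/L.

8.3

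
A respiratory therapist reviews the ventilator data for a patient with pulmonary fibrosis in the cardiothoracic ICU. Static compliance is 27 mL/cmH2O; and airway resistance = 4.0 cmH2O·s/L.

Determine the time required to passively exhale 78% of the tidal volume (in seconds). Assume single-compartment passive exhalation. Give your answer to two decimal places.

τ = R × C = 4.0 × 27 mL/cmH2O = 4.0 × 0.027 L/cmH2O = 0.108 s.
Exhaled fraction f = 1 − e^(−t/τ) → t = −τ·ln(1 − f) = −0.108·ln(0.22) = 0.1635 s.

0.16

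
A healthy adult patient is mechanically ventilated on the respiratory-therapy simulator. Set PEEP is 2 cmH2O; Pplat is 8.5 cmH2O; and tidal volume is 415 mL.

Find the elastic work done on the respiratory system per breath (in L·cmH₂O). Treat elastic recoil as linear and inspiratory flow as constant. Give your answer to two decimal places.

Elastic work ≈ ½ × (Pplat − PEEP) × Vt = 0.5 × (8.5 − 2) × 0.415 L = 0.5 × 6.5 × 0.415 = 1.349 L·cmH2O.

1.35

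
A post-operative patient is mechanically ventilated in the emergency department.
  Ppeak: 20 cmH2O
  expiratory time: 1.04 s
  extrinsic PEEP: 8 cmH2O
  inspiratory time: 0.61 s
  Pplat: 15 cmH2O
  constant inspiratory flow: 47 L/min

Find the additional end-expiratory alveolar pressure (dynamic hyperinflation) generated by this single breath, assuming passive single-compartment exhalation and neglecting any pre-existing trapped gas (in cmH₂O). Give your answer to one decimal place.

Flow: 47 L/min ÷ 60 = 0.7833 L/s.
Vt = flow × Ti = 0.7833 L/s × 0.61 s × 1000 mL/L = 477.81 mL.
R = (PIP − Pplat)/V̇ = (20 − 15) / 0.7833 = 5.0/0.7833 = 6.383 cmH2O·s/L.
C = Vt/(Pplat − PEEP) = 477.81 / (15 − 8) = 477.81/7.0 = 68.259 mL/cmH2O.
τ = R × C = 6.383 × 0.06826 L/cmH2O = 0.4357 s.
Fraction remaining = e^(−Te/τ) = e^(−1.04/0.4357) = 0.09191; trapped volume = 477.81 × 0.09191 = 43.916 mL.
Additional alveolar pressure from trapping ≈ V_trapped / C = 43.916 / 68.259 = 0.6434 cmH2O.

0.6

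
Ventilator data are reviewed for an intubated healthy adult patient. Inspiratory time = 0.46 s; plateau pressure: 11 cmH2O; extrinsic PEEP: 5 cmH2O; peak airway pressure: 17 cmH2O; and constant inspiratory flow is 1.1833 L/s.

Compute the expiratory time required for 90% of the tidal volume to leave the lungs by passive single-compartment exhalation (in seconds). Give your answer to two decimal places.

1.06

Vt = flow × Ti = 1.1833 L/s × 0.46 s × 1000 mL/L = 544.32 mL.
R = (PIP − Pplat)/V̇ = (17 − 11) / 1.1833 = 6.0/1.1833 = 5.071 cmH2O·s/L.
C = Vt/(Pplat − PEEP) = 544.32 / (11 − 5) = 544.32/6.0 = 90.72 mL/cmH2O.
τ = R × C = 5.071 × 0.09072 L/cmH2O = 0.46 s.
t = −τ·ln(1 − 0.90) = −0.46·ln(0.1) = 1.059 s.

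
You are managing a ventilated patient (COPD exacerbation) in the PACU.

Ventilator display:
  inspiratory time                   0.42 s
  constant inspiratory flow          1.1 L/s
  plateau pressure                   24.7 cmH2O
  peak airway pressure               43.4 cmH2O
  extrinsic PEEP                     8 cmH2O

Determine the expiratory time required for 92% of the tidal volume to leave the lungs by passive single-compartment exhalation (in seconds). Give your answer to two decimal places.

1.19

Vt = flow × Ti = 1.1 L/s × 0.42 s × 1000 mL/L = 462.0 mL.
R = (PIP − Pplat)/V̇ = (43.4 − 24.7) / 1.1 = 18.7/1.1 = 17.0 cmH2O·s/L.
C = Vt/(Pplat − PEEP) = 462.0 / (24.7 − 8) = 462.0/16.7 = 27.665 mL/cmH2O.
τ = R × C = 17.0 × 0.02767 L/cmH2O = 0.4704 s.
t = −τ·ln(1 − 0.92) = −0.4704·ln(0.08) = 1.188 s.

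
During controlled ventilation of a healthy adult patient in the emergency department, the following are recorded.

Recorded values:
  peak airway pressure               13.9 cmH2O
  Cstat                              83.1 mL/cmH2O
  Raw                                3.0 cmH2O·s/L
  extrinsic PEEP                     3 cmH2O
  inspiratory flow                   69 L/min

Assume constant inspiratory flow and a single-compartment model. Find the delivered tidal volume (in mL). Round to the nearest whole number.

Flow: 69 L/min ÷ 60 = 1.15 L/s.
Equation of motion (constant flow): PIP = Vt/C + R·V̇ + PEEP.
Vt/C = PIP − R·V̇ − PEEP = 13.9 − 3.45 − 3 = 7.45 cmH2O.
Vt = C × 7.45 = 83.1 × 7.45 = 619.1 mL.

619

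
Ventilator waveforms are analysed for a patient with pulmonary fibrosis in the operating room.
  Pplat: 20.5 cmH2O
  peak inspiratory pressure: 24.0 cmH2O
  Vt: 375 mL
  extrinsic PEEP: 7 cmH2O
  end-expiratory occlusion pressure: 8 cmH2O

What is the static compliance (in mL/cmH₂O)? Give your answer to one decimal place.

End-expiratory occlusion gives total PEEP = 8 cmH2O (intrinsic PEEP = 8 − 7 = 1). Use total PEEP for the elastic gradient.
Cstat = Vt / (Pplat − PEEPtotal) = 375 / (20.5 − 8) = 375 / 12.5 = 30.0 mL/cmH2O.

30.0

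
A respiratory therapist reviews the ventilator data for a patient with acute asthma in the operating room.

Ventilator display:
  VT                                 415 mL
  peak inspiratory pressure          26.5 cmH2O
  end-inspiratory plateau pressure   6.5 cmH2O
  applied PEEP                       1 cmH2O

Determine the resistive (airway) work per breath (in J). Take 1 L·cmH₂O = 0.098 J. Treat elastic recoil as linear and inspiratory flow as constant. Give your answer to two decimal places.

With constant inspiratory flow the resistive pressure is constant at PIP − Pplat = 26.5 − 6.5 = 20.0 cmH2O, so resistive work = 20.0 × 0.415 = 8.3 L·cmH2O.
× 0.098 J/(L·cmH2O) → 0.8134 J.

0.81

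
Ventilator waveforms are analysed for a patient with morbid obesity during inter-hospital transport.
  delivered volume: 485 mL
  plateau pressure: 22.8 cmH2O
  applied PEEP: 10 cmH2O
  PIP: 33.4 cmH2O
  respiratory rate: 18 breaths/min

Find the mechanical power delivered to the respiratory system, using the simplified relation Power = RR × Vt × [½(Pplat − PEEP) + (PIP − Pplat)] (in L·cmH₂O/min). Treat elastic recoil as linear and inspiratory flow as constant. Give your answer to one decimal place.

Per-breath work = Vt × [½(Pplat−PEEP) + (PIP−Pplat)] = 0.485 × [0.5×12.8 + 10.6] = 0.485 × 17.0 = 8.245 L·cmH2O.
Power = 18 × 8.245 = 148.41 L·cmH2O/min.

148.4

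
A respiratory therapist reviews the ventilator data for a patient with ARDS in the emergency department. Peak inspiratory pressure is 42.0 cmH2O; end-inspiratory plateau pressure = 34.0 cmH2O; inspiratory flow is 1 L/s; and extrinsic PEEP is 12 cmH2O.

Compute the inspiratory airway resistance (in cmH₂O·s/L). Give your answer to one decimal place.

Raw = (PIP − Pplat) / flow = (42.0 − 34.0) / 1 = 8.0 / 1 = 8.0 cmH2O·s/L.

8.0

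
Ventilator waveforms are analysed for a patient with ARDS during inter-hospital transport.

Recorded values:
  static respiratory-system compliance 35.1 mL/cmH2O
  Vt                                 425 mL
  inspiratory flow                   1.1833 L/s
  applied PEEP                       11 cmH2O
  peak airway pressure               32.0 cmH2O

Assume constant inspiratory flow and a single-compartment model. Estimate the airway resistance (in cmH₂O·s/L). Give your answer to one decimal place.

Equation of motion (constant flow): PIP = Vt/C + R·V̇ + PEEP.
R·V̇ = PIP − Vt/C − PEEP = 32.0 − 425/35.1 − 11 = 32.0 − 12.108 − 11 = 8.892 cmH2O.
R = 8.892 / 1.1833 = 7.515 cmH2O·s/L.

7.5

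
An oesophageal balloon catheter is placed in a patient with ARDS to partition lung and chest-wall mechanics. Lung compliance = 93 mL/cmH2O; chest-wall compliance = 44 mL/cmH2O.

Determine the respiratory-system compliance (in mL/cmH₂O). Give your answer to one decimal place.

Lung and chest wall are elastances in series: 1/Crs = 1/CL + 1/Ccw.
1/Crs = 1/93 + 1/44 = 0.03348.
Crs = 29.869 mL/cmH2O.

29.9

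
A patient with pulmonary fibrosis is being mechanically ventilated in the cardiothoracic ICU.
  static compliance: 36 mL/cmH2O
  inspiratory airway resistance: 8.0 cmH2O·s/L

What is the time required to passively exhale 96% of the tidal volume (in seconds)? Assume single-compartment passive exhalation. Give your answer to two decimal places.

τ = R × C = 8.0 × 36 mL/cmH2O = 8.0 × 0.036 L/cmH2O = 0.288 s.
Exhaled fraction f = 1 − e^(−t/τ) → t = −τ·ln(1 − f) = −0.288·ln(0.04) = 0.927 s.

0.93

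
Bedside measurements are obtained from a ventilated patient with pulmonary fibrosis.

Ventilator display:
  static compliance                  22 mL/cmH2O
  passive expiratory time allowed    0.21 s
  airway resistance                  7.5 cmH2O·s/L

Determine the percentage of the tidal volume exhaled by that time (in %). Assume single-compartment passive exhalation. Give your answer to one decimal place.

τ = R × C = 7.5 × 22 mL/cmH2O = 7.5 × 0.022 L/cmH2O = 0.165 s.
Passive exhalation: V(t)/V₀ = e^(−t/τ) = e^(−0.21/0.165) = 0.2801.
Fraction exhaled = 1 − 0.2801 = 0.7199 → 71.99%.

72.0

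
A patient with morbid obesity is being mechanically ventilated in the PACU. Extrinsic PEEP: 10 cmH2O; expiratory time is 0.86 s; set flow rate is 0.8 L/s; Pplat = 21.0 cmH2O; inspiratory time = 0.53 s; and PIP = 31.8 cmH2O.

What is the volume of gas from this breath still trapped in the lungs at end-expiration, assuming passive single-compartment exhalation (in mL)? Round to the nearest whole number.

81

Vt = flow × Ti = 0.8 L/s × 0.53 s × 1000 mL/L = 424.0 mL.
R = (PIP − Pplat)/V̇ = (31.8 − 21.0) / 0.8 = 10.8/0.8 = 13.5 cmH2O·s/L.
C = Vt/(Pplat − PEEP) = 424.0 / (21.0 − 10) = 424.0/11.0 = 38.545 mL/cmH2O.
τ = R × C = 13.5 × 0.03855 L/cmH2O = 0.5204 s.
Fraction remaining = e^(−Te/τ) = e^(−0.86/0.5204) = 0.1916.
Trapped volume = 424.0 × 0.1916 = 81.238 mL.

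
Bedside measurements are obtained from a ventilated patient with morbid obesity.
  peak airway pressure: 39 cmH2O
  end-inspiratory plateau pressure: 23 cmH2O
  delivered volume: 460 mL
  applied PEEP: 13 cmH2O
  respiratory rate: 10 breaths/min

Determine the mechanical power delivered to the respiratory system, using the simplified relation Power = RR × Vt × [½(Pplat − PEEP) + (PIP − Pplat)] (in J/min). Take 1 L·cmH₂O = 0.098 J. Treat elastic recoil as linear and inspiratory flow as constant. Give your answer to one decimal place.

9.5

Per-breath work = Vt × [½(Pplat−PEEP) + (PIP−Pplat)] = 0.460 × [0.5×10.0 + 16.0] = 0.460 × 21.0 = 9.66 L·cmH2O.
Power = 10 × 9.66 = 96.6 L·cmH2O/min.
× 0.098 J/(L·cmH2O) → 9.467 J/min.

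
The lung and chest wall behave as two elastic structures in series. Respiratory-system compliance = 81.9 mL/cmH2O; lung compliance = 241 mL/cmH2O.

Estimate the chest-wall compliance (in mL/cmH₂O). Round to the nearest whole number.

1/Ccw = 1/Crs − 1/CL.
1/Ccw = 1/81.9 − 1/241 = 0.008061.
Ccw = 124.05 mL/cmH2O.

124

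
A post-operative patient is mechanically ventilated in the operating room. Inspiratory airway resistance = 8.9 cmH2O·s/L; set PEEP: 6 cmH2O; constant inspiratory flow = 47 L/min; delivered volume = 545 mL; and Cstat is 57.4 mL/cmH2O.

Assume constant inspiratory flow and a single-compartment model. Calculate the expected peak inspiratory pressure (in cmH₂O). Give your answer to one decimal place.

Flow: 47 L/min ÷ 60 = 0.7833 L/s.
Equation of motion (constant flow): PIP = Vt/C + R·V̇ + PEEP.
PIP = 545/57.4 + 8.9×0.7833 + 6 = 9.495 + 6.971 + 6 = 22.466 cmH2O.

22.5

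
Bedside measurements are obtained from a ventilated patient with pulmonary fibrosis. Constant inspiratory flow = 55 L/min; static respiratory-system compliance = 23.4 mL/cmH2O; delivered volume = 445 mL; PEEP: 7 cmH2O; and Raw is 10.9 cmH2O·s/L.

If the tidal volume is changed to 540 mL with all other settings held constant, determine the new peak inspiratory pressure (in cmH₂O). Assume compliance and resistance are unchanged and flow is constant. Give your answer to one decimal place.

40.1

Flow: 55 L/min ÷ 60 = 0.9167 L/s.
PIP = Vt/C + R·V̇ + PEEP (constant-flow equation of motion).
Only the elastic term changes: ΔPIP = ΔVt / C = (540 − 445) / 23.4 = 4.06 cmH2O.
Original PIP = 445/23.4 + 10.9×0.9167 + 7 = 36.009 cmH2O; new PIP = 36.009 + (4.06) = 40.069 cmH2O.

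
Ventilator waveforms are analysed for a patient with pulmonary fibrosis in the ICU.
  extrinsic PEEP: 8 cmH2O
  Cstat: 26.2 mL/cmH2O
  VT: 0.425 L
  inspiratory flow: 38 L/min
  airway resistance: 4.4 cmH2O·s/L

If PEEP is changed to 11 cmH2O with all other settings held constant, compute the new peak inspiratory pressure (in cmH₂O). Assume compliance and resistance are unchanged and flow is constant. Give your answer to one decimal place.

30.0

Flow: 38 L/min ÷ 60 = 0.6333 L/s.
PIP = Vt/C + R·V̇ + PEEP (constant-flow equation of motion).
Only the baseline term changes: ΔPIP = ΔPEEP = 11 − 8 = 3.0 cmH2O.
Original PIP = 425/26.2 + 4.4×0.6333 + 8 = 27.008 cmH2O; new PIP = 27.008 + (3.0) = 30.008 cmH2O.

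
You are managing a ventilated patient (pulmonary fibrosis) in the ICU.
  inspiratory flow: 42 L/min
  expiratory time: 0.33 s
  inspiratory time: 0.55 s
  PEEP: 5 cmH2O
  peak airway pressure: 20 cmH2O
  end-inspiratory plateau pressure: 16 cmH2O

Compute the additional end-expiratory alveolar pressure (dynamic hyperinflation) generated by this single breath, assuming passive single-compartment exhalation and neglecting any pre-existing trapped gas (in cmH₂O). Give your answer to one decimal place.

2.1

Flow: 42 L/min ÷ 60 = 0.7 L/s.
Vt = flow × Ti = 0.7 L/s × 0.55 s × 1000 mL/L = 385.0 mL.
R = (PIP − Pplat)/V̇ = (20 − 16) / 0.7 = 4.0/0.7 = 5.714 cmH2O·s/L.
C = Vt/(Pplat − PEEP) = 385.0 / (16 − 5) = 385.0/11.0 = 35.0 mL/cmH2O.
τ = R × C = 5.714 × 0.035 L/cmH2O = 0.2 s.
Fraction remaining = e^(−Te/τ) = e^(−0.33/0.2) = 0.192; trapped volume = 385.0 × 0.192 = 73.92 mL.
Additional alveolar pressure from trapping ≈ V_trapped / C = 73.92 / 35.0 = 2.112 cmH2O.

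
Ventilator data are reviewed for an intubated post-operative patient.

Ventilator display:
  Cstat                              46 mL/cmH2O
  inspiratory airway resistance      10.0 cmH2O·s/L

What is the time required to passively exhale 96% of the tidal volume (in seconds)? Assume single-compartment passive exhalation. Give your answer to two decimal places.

τ = R × C = 10.0 × 46 mL/cmH2O = 10.0 × 0.046 L/cmH2O = 0.46 s.
Exhaled fraction f = 1 − e^(−t/τ) → t = −τ·ln(1 − f) = −0.46·ln(0.04) = 1.481 s.

1.48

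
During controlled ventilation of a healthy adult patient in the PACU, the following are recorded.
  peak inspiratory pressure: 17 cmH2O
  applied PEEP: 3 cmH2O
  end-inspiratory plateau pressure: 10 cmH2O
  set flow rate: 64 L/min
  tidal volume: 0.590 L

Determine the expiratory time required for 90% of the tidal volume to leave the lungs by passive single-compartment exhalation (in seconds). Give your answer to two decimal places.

1.27

Flow: 64 L/min ÷ 60 = 1.0667 L/s.
R = (PIP − Pplat)/V̇ = (17 − 10) / 1.0667 = 7.0/1.0667 = 6.562 cmH2O·s/L.
C = Vt/(Pplat − PEEP) = 590.0 / (10 − 3) = 590.0/7.0 = 84.286 mL/cmH2O.
τ = R × C = 6.562 × 0.08429 L/cmH2O = 0.5531 s.
t = −τ·ln(1 − 0.90) = −0.5531·ln(0.1) = 1.274 s.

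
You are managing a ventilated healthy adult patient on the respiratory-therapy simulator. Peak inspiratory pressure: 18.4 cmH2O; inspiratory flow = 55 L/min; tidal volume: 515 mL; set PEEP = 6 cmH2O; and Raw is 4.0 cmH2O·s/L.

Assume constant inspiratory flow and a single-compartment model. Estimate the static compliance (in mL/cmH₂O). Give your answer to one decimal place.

59.0

Flow: 55 L/min ÷ 60 = 0.9167 L/s.
Equation of motion (constant flow): PIP = Vt/C + R·V̇ + PEEP.
Vt/C = PIP − R·V̇ − PEEP = 18.4 − 4.0×0.9167 − 6 = 18.4 − 3.667 − 6 = 8.733 cmH2O.
C = Vt / 8.733 = 515 / 8.733 = 58.972 mL/cmH2O.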